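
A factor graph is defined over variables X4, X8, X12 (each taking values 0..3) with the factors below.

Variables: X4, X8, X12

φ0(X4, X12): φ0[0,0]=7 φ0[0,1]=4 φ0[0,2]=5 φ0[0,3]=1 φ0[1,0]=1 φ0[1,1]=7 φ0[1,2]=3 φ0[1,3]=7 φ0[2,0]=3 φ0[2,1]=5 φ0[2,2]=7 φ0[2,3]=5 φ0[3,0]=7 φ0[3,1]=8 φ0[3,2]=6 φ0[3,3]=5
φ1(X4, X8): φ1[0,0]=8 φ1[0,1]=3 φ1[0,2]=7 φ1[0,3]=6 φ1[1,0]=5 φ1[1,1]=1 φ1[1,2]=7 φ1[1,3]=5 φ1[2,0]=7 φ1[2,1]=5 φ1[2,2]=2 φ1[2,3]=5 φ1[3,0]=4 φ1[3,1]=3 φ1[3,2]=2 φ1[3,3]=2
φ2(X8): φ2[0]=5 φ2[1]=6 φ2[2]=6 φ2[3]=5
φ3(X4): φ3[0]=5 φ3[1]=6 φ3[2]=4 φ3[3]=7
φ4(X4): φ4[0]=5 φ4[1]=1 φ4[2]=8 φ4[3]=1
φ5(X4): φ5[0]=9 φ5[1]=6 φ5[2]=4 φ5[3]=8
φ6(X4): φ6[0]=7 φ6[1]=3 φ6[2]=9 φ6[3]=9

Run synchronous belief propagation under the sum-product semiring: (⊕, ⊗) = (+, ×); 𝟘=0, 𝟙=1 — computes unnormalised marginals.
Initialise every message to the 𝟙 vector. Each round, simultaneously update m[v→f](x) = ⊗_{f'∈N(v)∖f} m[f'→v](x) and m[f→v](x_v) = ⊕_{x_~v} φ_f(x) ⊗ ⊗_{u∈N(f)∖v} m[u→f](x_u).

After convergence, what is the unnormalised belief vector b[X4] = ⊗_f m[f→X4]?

b[X4] = [3480750, 190512, 2350080, 786240]

init: all messages = 𝟙 over 4 values
r1 m[φ0→X4] = [17, 18, 20, 26]
r1 m[φ0→X12] = [18, 24, 21, 18]
r1 m[φ1→X4] = [24, 18, 19, 11]
r1 m[φ1→X8] = [24, 12, 18, 18]
r1 m[φ2→X8] = [5, 6, 6, 5]
r1 m[φ3→X4] = [5, 6, 4, 7]
r1 m[φ4→X4] = [5, 1, 8, 1]
r1 m[φ5→X4] = [9, 6, 4, 8]
r1 m[φ6→X4] = [7, 3, 9, 9]
r1 m[X4→φ0] = [1, 1, 1, 1]
r1 m[X4→φ1] = [1, 1, 1, 1]
r1 m[X4→φ3] = [1, 1, 1, 1]
r1 m[X4→φ4] = [1, 1, 1, 1]
r1 m[X4→φ5] = [1, 1, 1, 1]
r1 m[X4→φ6] = [1, 1, 1, 1]
r1 m[X8→φ1] = [1, 1, 1, 1]
r1 m[X8→φ2] = [1, 1, 1, 1]
r1 m[X12→φ0] = [1, 1, 1, 1]
r2 m[φ0→X4] = [17, 18, 20, 26]
r2 m[φ0→X12] = [18, 24, 21, 18]
r2 m[φ1→X4] = [24, 18, 19, 11]
r2 m[φ1→X8] = [24, 12, 18, 18]
r2 m[φ2→X8] = [5, 6, 6, 5]
r2 m[φ3→X4] = [5, 6, 4, 7]
r2 m[φ4→X4] = [5, 1, 8, 1]
r2 m[φ5→X4] = [9, 6, 4, 8]
r2 m[φ6→X4] = [7, 3, 9, 9]
r2 m[X4→φ0] = [37800, 1944, 21888, 5544]
r2 m[X4→φ1] = [26775, 1944, 23040, 13104]
r2 m[X4→φ3] = [128520, 5832, 109440, 20592]
r2 m[X4→φ4] = [128520, 34992, 54720, 144144]
r2 m[X4→φ5] = [71400, 5832, 109440, 18018]
r2 m[X4→φ6] = [91800, 11664, 48640, 16016]
r2 m[X8→φ1] = [5, 6, 6, 5]
r2 m[X8→φ2] = [24, 12, 18, 18]
r2 m[X12→φ0] = [1, 1, 1, 1]
r3 m[φ0→X4] = [17, 18, 20, 26]
r3 m[φ0→X12] = [371016, 318600, 381312, 188568]
r3 m[φ1→X4] = [130, 98, 102, 60]
r3 m[φ1→X8] = [437616, 236781, 273321, 311778]
r3 m[φ2→X8] = [5, 6, 6, 5]
r3 m[φ3→X4] = [5, 6, 4, 7]
r3 m[φ4→X4] = [5, 1, 8, 1]
r3 m[φ5→X4] = [9, 6, 4, 8]
r3 m[φ6→X4] = [7, 3, 9, 9]
r3 m[X4→φ0] = [37800, 1944, 21888, 5544]
r3 m[X4→φ1] = [26775, 1944, 23040, 13104]
r3 m[X4→φ3] = [128520, 5832, 109440, 20592]
r3 m[X4→φ4] = [128520, 34992, 54720, 144144]
r3 m[X4→φ5] = [71400, 5832, 109440, 18018]
r3 m[X4→φ6] = [91800, 11664, 48640, 16016]
r3 m[X8→φ1] = [5, 6, 6, 5]
r3 m[X8→φ2] = [24, 12, 18, 18]
r3 m[X12→φ0] = [1, 1, 1, 1]
r4 m[φ0→X4] = [17, 18, 20, 26]
r4 m[φ0→X12] = [371016, 318600, 381312, 188568]
r4 m[φ1→X4] = [130, 98, 102, 60]
r4 m[φ1→X8] = [437616, 236781, 273321, 311778]
r4 m[φ2→X8] = [5, 6, 6, 5]
r4 m[φ3→X4] = [5, 6, 4, 7]
r4 m[φ4→X4] = [5, 1, 8, 1]
r4 m[φ5→X4] = [9, 6, 4, 8]
r4 m[φ6→X4] = [7, 3, 9, 9]
r4 m[X4→φ0] = [204750, 10584, 117504, 30240]
r4 m[X4→φ1] = [26775, 1944, 23040, 13104]
r4 m[X4→φ3] = [696150, 31752, 587520, 112320]
r4 m[X4→φ4] = [696150, 190512, 293760, 786240]
r4 m[X4→φ5] = [386750, 31752, 587520, 98280]
r4 m[X4→φ6] = [497250, 63504, 261120, 87360]
r4 m[X8→φ1] = [5, 6, 6, 5]
r4 m[X8→φ2] = [437616, 236781, 273321, 311778]
r4 m[X12→φ0] = [1, 1, 1, 1]
r5 m[φ0→X4] = [17, 18, 20, 26]
r5 m[φ0→X12] = [2008026, 1722528, 2059470, 1017558]
r5 m[φ1→X4] = [130, 98, 102, 60]
r5 m[φ1→X8] = [437616, 236781, 273321, 311778]
r5 m[φ2→X8] = [5, 6, 6, 5]
r5 m[φ3→X4] = [5, 6, 4, 7]
r5 m[φ4→X4] = [5, 1, 8, 1]
r5 m[φ5→X4] = [9, 6, 4, 8]
r5 m[φ6→X4] = [7, 3, 9, 9]
r5 m[X4→φ0] = [204750, 10584, 117504, 30240]
r5 m[X4→φ1] = [26775, 1944, 23040, 13104]
r5 m[X4→φ3] = [696150, 31752, 587520, 112320]
r5 m[X4→φ4] = [696150, 190512, 293760, 786240]
r5 m[X4→φ5] = [386750, 31752, 587520, 98280]
r5 m[X4→φ6] = [497250, 63504, 261120, 87360]
r5 m[X8→φ1] = [5, 6, 6, 5]
r5 m[X8→φ2] = [437616, 236781, 273321, 311778]
r5 m[X12→φ0] = [1, 1, 1, 1]
r6 m[φ0→X4] = [17, 18, 20, 26]
r6 m[φ0→X12] = [2008026, 1722528, 2059470, 1017558]
r6 m[φ1→X4] = [130, 98, 102, 60]
r6 m[φ1→X8] = [437616, 236781, 273321, 311778]
r6 m[φ2→X8] = [5, 6, 6, 5]
r6 m[φ3→X4] = [5, 6, 4, 7]
r6 m[φ4→X4] = [5, 1, 8, 1]
r6 m[φ5→X4] = [9, 6, 4, 8]
r6 m[φ6→X4] = [7, 3, 9, 9]
r6 m[X4→φ0] = [204750, 10584, 117504, 30240]
r6 m[X4→φ1] = [26775, 1944, 23040, 13104]
r6 m[X4→φ3] = [696150, 31752, 587520, 112320]
r6 m[X4→φ4] = [696150, 190512, 293760, 786240]
r6 m[X4→φ5] = [386750, 31752, 587520, 98280]
r6 m[X4→φ6] = [497250, 63504, 261120, 87360]
r6 m[X8→φ1] = [5, 6, 6, 5]
r6 m[X8→φ2] = [437616, 236781, 273321, 311778]
r6 m[X12→φ0] = [1, 1, 1, 1]
fixed point reached at round 6
b[X4] = ⊗ incoming = [3480750, 190512, 2350080, 786240]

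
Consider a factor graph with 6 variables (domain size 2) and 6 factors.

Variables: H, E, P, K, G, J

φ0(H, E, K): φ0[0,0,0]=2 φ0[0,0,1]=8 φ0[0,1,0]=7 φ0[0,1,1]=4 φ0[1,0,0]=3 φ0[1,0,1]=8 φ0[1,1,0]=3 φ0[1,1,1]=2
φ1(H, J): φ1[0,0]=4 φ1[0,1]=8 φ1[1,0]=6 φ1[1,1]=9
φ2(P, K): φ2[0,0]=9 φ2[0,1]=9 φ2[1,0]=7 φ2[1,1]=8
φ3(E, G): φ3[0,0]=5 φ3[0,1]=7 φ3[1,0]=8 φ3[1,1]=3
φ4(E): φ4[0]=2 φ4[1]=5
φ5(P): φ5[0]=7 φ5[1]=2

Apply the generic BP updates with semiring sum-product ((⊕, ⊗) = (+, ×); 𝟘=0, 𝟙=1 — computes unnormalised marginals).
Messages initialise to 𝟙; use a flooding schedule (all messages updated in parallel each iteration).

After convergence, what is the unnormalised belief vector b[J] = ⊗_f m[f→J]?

init: all messages = 𝟙 over 2 values
r1 m[φ0→H] = [21, 16]
r1 m[φ0→E] = [21, 16]
r1 m[φ0→K] = [15, 22]
r1 m[φ1→H] = [12, 15]
r1 m[φ1→J] = [10, 17]
r1 m[φ2→P] = [18, 15]
r1 m[φ2→K] = [16, 17]
r1 m[φ3→E] = [12, 11]
r1 m[φ3→G] = [13, 10]
r1 m[φ4→E] = [2, 5]
r1 m[φ5→P] = [7, 2]
r1 m[H→φ0] = [1, 1]
r1 m[H→φ1] = [1, 1]
r1 m[E→φ0] = [1, 1]
r1 m[E→φ3] = [1, 1]
r1 m[E→φ4] = [1, 1]
r1 m[P→φ2] = [1, 1]
r1 m[P→φ5] = [1, 1]
r1 m[K→φ0] = [1, 1]
r1 m[K→φ2] = [1, 1]
r1 m[G→φ3] = [1, 1]
r1 m[J→φ1] = [1, 1]
r2 m[φ0→H] = [21, 16]
r2 m[φ0→E] = [21, 16]
r2 m[φ0→K] = [15, 22]
r2 m[φ1→H] = [12, 15]
r2 m[φ1→J] = [10, 17]
r2 m[φ2→P] = [18, 15]
r2 m[φ2→K] = [16, 17]
r2 m[φ3→E] = [12, 11]
r2 m[φ3→G] = [13, 10]
r2 m[φ4→E] = [2, 5]
r2 m[φ5→P] = [7, 2]
r2 m[H→φ0] = [12, 15]
r2 m[H→φ1] = [21, 16]
r2 m[E→φ0] = [24, 55]
r2 m[E→φ3] = [42, 80]
r2 m[E→φ4] = [252, 176]
r2 m[P→φ2] = [7, 2]
r2 m[P→φ5] = [18, 15]
r2 m[K→φ0] = [16, 17]
r2 m[K→φ2] = [15, 22]
r2 m[G→φ3] = [1, 1]
r2 m[J→φ1] = [1, 1]
r3 m[φ0→H] = [13932, 8926]
r3 m[φ0→E] = [4776, 3390]
r3 m[φ0→K] = [8751, 9474]
r3 m[φ1→H] = [12, 15]
r3 m[φ1→J] = [180, 312]
r3 m[φ2→P] = [333, 281]
r3 m[φ2→K] = [77, 79]
r3 m[φ3→E] = [12, 11]
r3 m[φ3→G] = [850, 534]
r3 m[φ4→E] = [2, 5]
r3 m[φ5→P] = [7, 2]
r3 m[H→φ0] = [12, 15]
r3 m[H→φ1] = [21, 16]
r3 m[E→φ0] = [24, 55]
r3 m[E→φ3] = [42, 80]
r3 m[E→φ4] = [252, 176]
r3 m[P→φ2] = [7, 2]
r3 m[P→φ5] = [18, 15]
r3 m[K→φ0] = [16, 17]
r3 m[K→φ2] = [15, 22]
r3 m[G→φ3] = [1, 1]
r3 m[J→φ1] = [1, 1]
r4 m[φ0→H] = [13932, 8926]
r4 m[φ0→E] = [4776, 3390]
r4 m[φ0→K] = [8751, 9474]
r4 m[φ1→H] = [12, 15]
r4 m[φ1→J] = [180, 312]
r4 m[φ2→P] = [333, 281]
r4 m[φ2→K] = [77, 79]
r4 m[φ3→E] = [12, 11]
r4 m[φ3→G] = [850, 534]
r4 m[φ4→E] = [2, 5]
r4 m[φ5→P] = [7, 2]
r4 m[H→φ0] = [12, 15]
r4 m[H→φ1] = [13932, 8926]
r4 m[E→φ0] = [24, 55]
r4 m[E→φ3] = [9552, 16950]
r4 m[E→φ4] = [57312, 37290]
r4 m[P→φ2] = [7, 2]
r4 m[P→φ5] = [333, 281]
r4 m[K→φ0] = [77, 79]
r4 m[K→φ2] = [8751, 9474]
r4 m[G→φ3] = [1, 1]
r4 m[J→φ1] = [1, 1]
r5 m[φ0→H] = [65889, 42107]
r5 m[φ0→E] = [22377, 16095]
r5 m[φ0→K] = [8751, 9474]
r5 m[φ1→H] = [12, 15]
r5 m[φ1→J] = [109284, 191790]
r5 m[φ2→P] = [164025, 137049]
r5 m[φ2→K] = [77, 79]
r5 m[φ3→E] = [12, 11]
r5 m[φ3→G] = [183360, 117714]
r5 m[φ4→E] = [2, 5]
r5 m[φ5→P] = [7, 2]
r5 m[H→φ0] = [12, 15]
r5 m[H→φ1] = [13932, 8926]
r5 m[E→φ0] = [24, 55]
r5 m[E→φ3] = [9552, 16950]
r5 m[E→φ4] = [57312, 37290]
r5 m[P→φ2] = [7, 2]
r5 m[P→φ5] = [333, 281]
r5 m[K→φ0] = [77, 79]
r5 m[K→φ2] = [8751, 9474]
r5 m[G→φ3] = [1, 1]
r5 m[J→φ1] = [1, 1]
r6 m[φ0→H] = [65889, 42107]
r6 m[φ0→E] = [22377, 16095]
r6 m[φ0→K] = [8751, 9474]
r6 m[φ1→H] = [12, 15]
r6 m[φ1→J] = [109284, 191790]
r6 m[φ2→P] = [164025, 137049]
r6 m[φ2→K] = [77, 79]
r6 m[φ3→E] = [12, 11]
r6 m[φ3→G] = [183360, 117714]
r6 m[φ4→E] = [2, 5]
r6 m[φ5→P] = [7, 2]
r6 m[H→φ0] = [12, 15]
r6 m[H→φ1] = [65889, 42107]
r6 m[E→φ0] = [24, 55]
r6 m[E→φ3] = [44754, 80475]
r6 m[E→φ4] = [268524, 177045]
r6 m[P→φ2] = [7, 2]
r6 m[P→φ5] = [164025, 137049]
r6 m[K→φ0] = [77, 79]
r6 m[K→φ2] = [8751, 9474]
r6 m[G→φ3] = [1, 1]
r6 m[J→φ1] = [1, 1]
r7 m[φ0→H] = [65889, 42107]
r7 m[φ0→E] = [22377, 16095]
r7 m[φ0→K] = [8751, 9474]
r7 m[φ1→H] = [12, 15]
r7 m[φ1→J] = [516198, 906075]
r7 m[φ2→P] = [164025, 137049]
r7 m[φ2→K] = [77, 79]
r7 m[φ3→E] = [12, 11]
r7 m[φ3→G] = [867570, 554703]
r7 m[φ4→E] = [2, 5]
r7 m[φ5→P] = [7, 2]
r7 m[H→φ0] = [12, 15]
r7 m[H→φ1] = [65889, 42107]
r7 m[E→φ0] = [24, 55]
r7 m[E→φ3] = [44754, 80475]
r7 m[E→φ4] = [268524, 177045]
r7 m[P→φ2] = [7, 2]
r7 m[P→φ5] = [164025, 137049]
r7 m[K→φ0] = [77, 79]
r7 m[K→φ2] = [8751, 9474]
r7 m[G→φ3] = [1, 1]
r7 m[J→φ1] = [1, 1]
r8 m[φ0→H] = [65889, 42107]
r8 m[φ0→E] = [22377, 16095]
r8 m[φ0→K] = [8751, 9474]
r8 m[φ1→H] = [12, 15]
r8 m[φ1→J] = [516198, 906075]
r8 m[φ2→P] = [164025, 137049]
r8 m[φ2→K] = [77, 79]
r8 m[φ3→E] = [12, 11]
r8 m[φ3→G] = [867570, 554703]
r8 m[φ4→E] = [2, 5]
r8 m[φ5→P] = [7, 2]
r8 m[H→φ0] = [12, 15]
r8 m[H→φ1] = [65889, 42107]
r8 m[E→φ0] = [24, 55]
r8 m[E→φ3] = [44754, 80475]
r8 m[E→φ4] = [268524, 177045]
r8 m[P→φ2] = [7, 2]
r8 m[P→φ5] = [164025, 137049]
r8 m[K→φ0] = [77, 79]
r8 m[K→φ2] = [8751, 9474]
r8 m[G→φ3] = [1, 1]
r8 m[J→φ1] = [1, 1]
fixed point reached at round 8
b[J] = ⊗ incoming = [516198, 906075]

b[J] = [516198, 906075]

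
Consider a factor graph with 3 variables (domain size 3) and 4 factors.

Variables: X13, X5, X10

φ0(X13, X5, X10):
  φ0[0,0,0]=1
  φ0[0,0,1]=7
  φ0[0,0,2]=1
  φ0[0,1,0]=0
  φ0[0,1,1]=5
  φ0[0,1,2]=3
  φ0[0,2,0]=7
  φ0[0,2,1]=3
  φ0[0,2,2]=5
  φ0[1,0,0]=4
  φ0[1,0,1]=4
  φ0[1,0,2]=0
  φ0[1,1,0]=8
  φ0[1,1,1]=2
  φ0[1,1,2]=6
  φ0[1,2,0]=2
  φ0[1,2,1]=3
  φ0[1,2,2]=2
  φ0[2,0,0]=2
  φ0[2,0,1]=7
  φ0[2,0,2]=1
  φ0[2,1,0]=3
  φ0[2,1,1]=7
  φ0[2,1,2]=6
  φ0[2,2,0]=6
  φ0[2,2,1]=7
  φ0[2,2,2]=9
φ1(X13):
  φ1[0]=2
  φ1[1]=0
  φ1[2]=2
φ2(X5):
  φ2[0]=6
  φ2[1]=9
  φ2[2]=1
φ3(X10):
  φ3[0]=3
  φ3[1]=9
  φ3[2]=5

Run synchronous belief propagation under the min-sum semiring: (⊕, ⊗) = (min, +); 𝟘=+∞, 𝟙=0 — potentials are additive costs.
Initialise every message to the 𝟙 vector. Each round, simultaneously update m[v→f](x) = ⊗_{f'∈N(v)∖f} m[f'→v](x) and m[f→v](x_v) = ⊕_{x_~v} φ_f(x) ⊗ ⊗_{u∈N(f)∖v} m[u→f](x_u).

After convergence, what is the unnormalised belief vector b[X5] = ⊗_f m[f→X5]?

init: all messages = 𝟙 over 3 values
r1 m[φ0→X13] = [0, 0, 1]
r1 m[φ0→X5] = [0, 0, 2]
r1 m[φ0→X10] = [0, 2, 0]
r1 m[φ1→X13] = [2, 0, 2]
r1 m[φ2→X5] = [6, 9, 1]
r1 m[φ3→X10] = [3, 9, 5]
r1 m[X13→φ0] = [0, 0, 0]
r1 m[X13→φ1] = [0, 0, 0]
r1 m[X5→φ0] = [0, 0, 0]
r1 m[X5→φ2] = [0, 0, 0]
r1 m[X10→φ0] = [0, 0, 0]
r1 m[X10→φ3] = [0, 0, 0]
r2 m[φ0→X13] = [0, 0, 1]
r2 m[φ0→X5] = [0, 0, 2]
r2 m[φ0→X10] = [0, 2, 0]
r2 m[φ1→X13] = [2, 0, 2]
r2 m[φ2→X5] = [6, 9, 1]
r2 m[φ3→X10] = [3, 9, 5]
r2 m[X13→φ0] = [2, 0, 2]
r2 m[X13→φ1] = [0, 0, 1]
r2 m[X5→φ0] = [6, 9, 1]
r2 m[X5→φ2] = [0, 0, 2]
r2 m[X10→φ0] = [3, 9, 5]
r2 m[X10→φ3] = [0, 2, 0]
r3 m[φ0→X13] = [10, 6, 10]
r3 m[φ0→X5] = [5, 5, 5]
r3 m[φ0→X10] = [3, 4, 3]
r3 m[φ1→X13] = [2, 0, 2]
r3 m[φ2→X5] = [6, 9, 1]
r3 m[φ3→X10] = [3, 9, 5]
r3 m[X13→φ0] = [2, 0, 2]
r3 m[X13→φ1] = [0, 0, 1]
r3 m[X5→φ0] = [6, 9, 1]
r3 m[X5→φ2] = [0, 0, 2]
r3 m[X10→φ0] = [3, 9, 5]
r3 m[X10→φ3] = [0, 2, 0]
r4 m[φ0→X13] = [10, 6, 10]
r4 m[φ0→X5] = [5, 5, 5]
r4 m[φ0→X10] = [3, 4, 3]
r4 m[φ1→X13] = [2, 0, 2]
r4 m[φ2→X5] = [6, 9, 1]
r4 m[φ3→X10] = [3, 9, 5]
r4 m[X13→φ0] = [2, 0, 2]
r4 m[X13→φ1] = [10, 6, 10]
r4 m[X5→φ0] = [6, 9, 1]
r4 m[X5→φ2] = [5, 5, 5]
r4 m[X10→φ0] = [3, 9, 5]
r4 m[X10→φ3] = [3, 4, 3]
r5 m[φ0→X13] = [10, 6, 10]
r5 m[φ0→X5] = [5, 5, 5]
r5 m[φ0→X10] = [3, 4, 3]
r5 m[φ1→X13] = [2, 0, 2]
r5 m[φ2→X5] = [6, 9, 1]
r5 m[φ3→X10] = [3, 9, 5]
r5 m[X13→φ0] = [2, 0, 2]
r5 m[X13→φ1] = [10, 6, 10]
r5 m[X5→φ0] = [6, 9, 1]
r5 m[X5→φ2] = [5, 5, 5]
r5 m[X10→φ0] = [3, 9, 5]
r5 m[X10→φ3] = [3, 4, 3]
fixed point reached at round 5
b[X5] = ⊗ incoming = [11, 14, 6]

b[X5] = [11, 14, 6]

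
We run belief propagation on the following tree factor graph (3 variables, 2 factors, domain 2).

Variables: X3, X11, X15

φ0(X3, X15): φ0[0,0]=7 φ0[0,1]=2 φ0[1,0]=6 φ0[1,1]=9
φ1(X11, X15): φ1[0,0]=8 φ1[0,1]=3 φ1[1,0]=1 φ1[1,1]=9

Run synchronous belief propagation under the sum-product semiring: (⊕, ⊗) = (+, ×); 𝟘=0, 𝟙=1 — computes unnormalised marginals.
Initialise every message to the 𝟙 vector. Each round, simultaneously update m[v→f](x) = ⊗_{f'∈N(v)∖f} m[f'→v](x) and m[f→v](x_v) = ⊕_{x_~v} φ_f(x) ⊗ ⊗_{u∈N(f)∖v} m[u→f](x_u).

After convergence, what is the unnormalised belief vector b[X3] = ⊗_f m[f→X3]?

b[X3] = [87, 162]

init: all messages = 𝟙 over 2 values
r1 m[φ0→X3] = [9, 15]
r1 m[φ0→X15] = [13, 11]
r1 m[φ1→X11] = [11, 10]
r1 m[φ1→X15] = [9, 12]
r1 m[X3→φ0] = [1, 1]
r1 m[X11→φ1] = [1, 1]
r1 m[X15→φ0] = [1, 1]
r1 m[X15→φ1] = [1, 1]
r2 m[φ0→X3] = [9, 15]
r2 m[φ0→X15] = [13, 11]
r2 m[φ1→X11] = [11, 10]
r2 m[φ1→X15] = [9, 12]
r2 m[X3→φ0] = [1, 1]
r2 m[X11→φ1] = [1, 1]
r2 m[X15→φ0] = [9, 12]
r2 m[X15→φ1] = [13, 11]
r3 m[φ0→X3] = [87, 162]
r3 m[φ0→X15] = [13, 11]
r3 m[φ1→X11] = [137, 112]
r3 m[φ1→X15] = [9, 12]
r3 m[X3→φ0] = [1, 1]
r3 m[X11→φ1] = [1, 1]
r3 m[X15→φ0] = [9, 12]
r3 m[X15→φ1] = [13, 11]
r4 m[φ0→X3] = [87, 162]
r4 m[φ0→X15] = [13, 11]
r4 m[φ1→X11] = [137, 112]
r4 m[φ1→X15] = [9, 12]
r4 m[X3→φ0] = [1, 1]
r4 m[X11→φ1] = [1, 1]
r4 m[X15→φ0] = [9, 12]
r4 m[X15→φ1] = [13, 11]
fixed point reached at round 4
b[X3] = ⊗ incoming = [87, 162]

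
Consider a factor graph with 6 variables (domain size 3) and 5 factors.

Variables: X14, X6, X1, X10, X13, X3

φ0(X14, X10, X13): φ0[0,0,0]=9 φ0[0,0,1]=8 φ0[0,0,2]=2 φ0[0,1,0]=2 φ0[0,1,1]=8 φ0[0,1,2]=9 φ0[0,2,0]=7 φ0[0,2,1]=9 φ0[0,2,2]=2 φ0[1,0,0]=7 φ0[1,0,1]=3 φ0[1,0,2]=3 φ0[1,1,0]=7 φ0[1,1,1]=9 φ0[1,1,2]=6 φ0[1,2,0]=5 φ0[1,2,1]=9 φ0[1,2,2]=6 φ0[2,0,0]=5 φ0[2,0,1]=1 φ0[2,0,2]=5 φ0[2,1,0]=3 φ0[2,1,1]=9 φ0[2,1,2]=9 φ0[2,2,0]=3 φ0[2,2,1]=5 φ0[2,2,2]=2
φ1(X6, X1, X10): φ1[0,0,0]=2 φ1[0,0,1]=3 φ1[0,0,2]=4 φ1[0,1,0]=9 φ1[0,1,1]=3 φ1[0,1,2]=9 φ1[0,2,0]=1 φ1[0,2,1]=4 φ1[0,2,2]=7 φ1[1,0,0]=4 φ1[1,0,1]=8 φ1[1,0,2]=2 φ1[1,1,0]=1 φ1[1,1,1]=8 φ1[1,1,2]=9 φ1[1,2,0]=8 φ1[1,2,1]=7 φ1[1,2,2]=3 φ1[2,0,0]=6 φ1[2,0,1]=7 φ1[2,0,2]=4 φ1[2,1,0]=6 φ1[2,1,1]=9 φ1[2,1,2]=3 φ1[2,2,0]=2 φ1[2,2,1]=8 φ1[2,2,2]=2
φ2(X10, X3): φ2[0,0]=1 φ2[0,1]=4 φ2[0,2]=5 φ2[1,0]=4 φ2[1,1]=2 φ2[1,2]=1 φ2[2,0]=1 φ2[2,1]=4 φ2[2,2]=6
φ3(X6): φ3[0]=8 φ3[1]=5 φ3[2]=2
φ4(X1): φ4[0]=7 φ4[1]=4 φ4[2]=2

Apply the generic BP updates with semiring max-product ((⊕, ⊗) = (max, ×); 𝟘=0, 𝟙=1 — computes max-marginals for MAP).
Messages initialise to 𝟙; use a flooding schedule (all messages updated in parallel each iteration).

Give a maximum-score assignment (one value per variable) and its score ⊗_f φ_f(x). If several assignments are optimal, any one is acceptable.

assignment: (X14=0, X6=0, X1=1, X10=2, X13=1, X3=2); score = 15552

init: all messages = 𝟙 over 3 values
r1 m[φ0→X14] = [9, 9, 9]
r1 m[φ0→X10] = [9, 9, 9]
r1 m[φ0→X13] = [9, 9, 9]
r1 m[φ1→X6] = [9, 9, 9]
r1 m[φ1→X1] = [8, 9, 8]
r1 m[φ1→X10] = [9, 9, 9]
r1 m[φ2→X10] = [5, 4, 6]
r1 m[φ2→X3] = [4, 4, 6]
r1 m[φ3→X6] = [8, 5, 2]
r1 m[φ4→X1] = [7, 4, 2]
r1 m[X14→φ0] = [1, 1, 1]
r1 m[X6→φ1] = [1, 1, 1]
r1 m[X6→φ3] = [1, 1, 1]
r1 m[X1→φ1] = [1, 1, 1]
r1 m[X1→φ4] = [1, 1, 1]
r1 m[X10→φ0] = [1, 1, 1]
r1 m[X10→φ1] = [1, 1, 1]
r1 m[X10→φ2] = [1, 1, 1]
r1 m[X13→φ0] = [1, 1, 1]
r1 m[X3→φ2] = [1, 1, 1]
r2 m[φ0→X14] = [9, 9, 9]
r2 m[φ0→X10] = [9, 9, 9]
r2 m[φ0→X13] = [9, 9, 9]
r2 m[φ1→X6] = [9, 9, 9]
r2 m[φ1→X1] = [8, 9, 8]
r2 m[φ1→X10] = [9, 9, 9]
r2 m[φ2→X10] = [5, 4, 6]
r2 m[φ2→X3] = [4, 4, 6]
r2 m[φ3→X6] = [8, 5, 2]
r2 m[φ4→X1] = [7, 4, 2]
r2 m[X14→φ0] = [1, 1, 1]
r2 m[X6→φ1] = [8, 5, 2]
r2 m[X6→φ3] = [9, 9, 9]
r2 m[X1→φ1] = [7, 4, 2]
r2 m[X1→φ4] = [8, 9, 8]
r2 m[X10→φ0] = [45, 36, 54]
r2 m[X10→φ1] = [45, 36, 54]
r2 m[X10→φ2] = [81, 81, 81]
r2 m[X13→φ0] = [1, 1, 1]
r2 m[X3→φ2] = [1, 1, 1]
r3 m[φ0→X14] = [486, 486, 324]
r3 m[φ0→X10] = [9, 9, 9]
r3 m[φ0→X13] = [405, 486, 324]
r3 m[φ1→X6] = [1944, 2016, 1890]
r3 m[φ1→X1] = [1728, 3888, 3024]
r3 m[φ1→X10] = [288, 280, 288]
r3 m[φ2→X10] = [5, 4, 6]
r3 m[φ2→X3] = [324, 324, 486]
r3 m[φ3→X6] = [8, 5, 2]
r3 m[φ4→X1] = [7, 4, 2]
r3 m[X14→φ0] = [1, 1, 1]
r3 m[X6→φ1] = [8, 5, 2]
r3 m[X6→φ3] = [9, 9, 9]
r3 m[X1→φ1] = [7, 4, 2]
r3 m[X1→φ4] = [8, 9, 8]
r3 m[X10→φ0] = [45, 36, 54]
r3 m[X10→φ1] = [45, 36, 54]
r3 m[X10→φ2] = [81, 81, 81]
r3 m[X13→φ0] = [1, 1, 1]
r3 m[X3→φ2] = [1, 1, 1]
r4 m[φ0→X14] = [486, 486, 324]
r4 m[φ0→X10] = [9, 9, 9]
r4 m[φ0→X13] = [405, 486, 324]
r4 m[φ1→X6] = [1944, 2016, 1890]
r4 m[φ1→X1] = [1728, 3888, 3024]
r4 m[φ1→X10] = [288, 280, 288]
r4 m[φ2→X10] = [5, 4, 6]
r4 m[φ2→X3] = [324, 324, 486]
r4 m[φ3→X6] = [8, 5, 2]
r4 m[φ4→X1] = [7, 4, 2]
r4 m[X14→φ0] = [1, 1, 1]
r4 m[X6→φ1] = [8, 5, 2]
r4 m[X6→φ3] = [1944, 2016, 1890]
r4 m[X1→φ1] = [7, 4, 2]
r4 m[X1→φ4] = [1728, 3888, 3024]
r4 m[X10→φ0] = [1440, 1120, 1728]
r4 m[X10→φ1] = [45, 36, 54]
r4 m[X10→φ2] = [2592, 2520, 2592]
r4 m[X13→φ0] = [1, 1, 1]
r4 m[X3→φ2] = [1, 1, 1]
r5 m[φ0→X14] = [15552, 15552, 10080]
r5 m[φ0→X10] = [9, 9, 9]
r5 m[φ0→X13] = [12960, 15552, 10368]
r5 m[φ1→X6] = [1944, 2016, 1890]
r5 m[φ1→X1] = [1728, 3888, 3024]
r5 m[φ1→X10] = [288, 280, 288]
r5 m[φ2→X10] = [5, 4, 6]
r5 m[φ2→X3] = [10080, 10368, 15552]
r5 m[φ3→X6] = [8, 5, 2]
r5 m[φ4→X1] = [7, 4, 2]
r5 m[X14→φ0] = [1, 1, 1]
r5 m[X6→φ1] = [8, 5, 2]
r5 m[X6→φ3] = [1944, 2016, 1890]
r5 m[X1→φ1] = [7, 4, 2]
r5 m[X1→φ4] = [1728, 3888, 3024]
r5 m[X10→φ0] = [1440, 1120, 1728]
r5 m[X10→φ1] = [45, 36, 54]
r5 m[X10→φ2] = [2592, 2520, 2592]
r5 m[X13→φ0] = [1, 1, 1]
r5 m[X3→φ2] = [1, 1, 1]
r6 m[φ0→X14] = [15552, 15552, 10080]
r6 m[φ0→X10] = [9, 9, 9]
r6 m[φ0→X13] = [12960, 15552, 10368]
r6 m[φ1→X6] = [1944, 2016, 1890]
r6 m[φ1→X1] = [1728, 3888, 3024]
r6 m[φ1→X10] = [288, 280, 288]
r6 m[φ2→X10] = [5, 4, 6]
r6 m[φ2→X3] = [10080, 10368, 15552]
r6 m[φ3→X6] = [8, 5, 2]
r6 m[φ4→X1] = [7, 4, 2]
r6 m[X14→φ0] = [1, 1, 1]
r6 m[X6→φ1] = [8, 5, 2]
r6 m[X6→φ3] = [1944, 2016, 1890]
r6 m[X1→φ1] = [7, 4, 2]
r6 m[X1→φ4] = [1728, 3888, 3024]
r6 m[X10→φ0] = [1440, 1120, 1728]
r6 m[X10→φ1] = [45, 36, 54]
r6 m[X10→φ2] = [2592, 2520, 2592]
r6 m[X13→φ0] = [1, 1, 1]
r6 m[X3→φ2] = [1, 1, 1]
fixed point reached at round 6
traceback from X14: (X14=0, X6=0, X1=1, X10=2, X13=1, X3=2), score=15552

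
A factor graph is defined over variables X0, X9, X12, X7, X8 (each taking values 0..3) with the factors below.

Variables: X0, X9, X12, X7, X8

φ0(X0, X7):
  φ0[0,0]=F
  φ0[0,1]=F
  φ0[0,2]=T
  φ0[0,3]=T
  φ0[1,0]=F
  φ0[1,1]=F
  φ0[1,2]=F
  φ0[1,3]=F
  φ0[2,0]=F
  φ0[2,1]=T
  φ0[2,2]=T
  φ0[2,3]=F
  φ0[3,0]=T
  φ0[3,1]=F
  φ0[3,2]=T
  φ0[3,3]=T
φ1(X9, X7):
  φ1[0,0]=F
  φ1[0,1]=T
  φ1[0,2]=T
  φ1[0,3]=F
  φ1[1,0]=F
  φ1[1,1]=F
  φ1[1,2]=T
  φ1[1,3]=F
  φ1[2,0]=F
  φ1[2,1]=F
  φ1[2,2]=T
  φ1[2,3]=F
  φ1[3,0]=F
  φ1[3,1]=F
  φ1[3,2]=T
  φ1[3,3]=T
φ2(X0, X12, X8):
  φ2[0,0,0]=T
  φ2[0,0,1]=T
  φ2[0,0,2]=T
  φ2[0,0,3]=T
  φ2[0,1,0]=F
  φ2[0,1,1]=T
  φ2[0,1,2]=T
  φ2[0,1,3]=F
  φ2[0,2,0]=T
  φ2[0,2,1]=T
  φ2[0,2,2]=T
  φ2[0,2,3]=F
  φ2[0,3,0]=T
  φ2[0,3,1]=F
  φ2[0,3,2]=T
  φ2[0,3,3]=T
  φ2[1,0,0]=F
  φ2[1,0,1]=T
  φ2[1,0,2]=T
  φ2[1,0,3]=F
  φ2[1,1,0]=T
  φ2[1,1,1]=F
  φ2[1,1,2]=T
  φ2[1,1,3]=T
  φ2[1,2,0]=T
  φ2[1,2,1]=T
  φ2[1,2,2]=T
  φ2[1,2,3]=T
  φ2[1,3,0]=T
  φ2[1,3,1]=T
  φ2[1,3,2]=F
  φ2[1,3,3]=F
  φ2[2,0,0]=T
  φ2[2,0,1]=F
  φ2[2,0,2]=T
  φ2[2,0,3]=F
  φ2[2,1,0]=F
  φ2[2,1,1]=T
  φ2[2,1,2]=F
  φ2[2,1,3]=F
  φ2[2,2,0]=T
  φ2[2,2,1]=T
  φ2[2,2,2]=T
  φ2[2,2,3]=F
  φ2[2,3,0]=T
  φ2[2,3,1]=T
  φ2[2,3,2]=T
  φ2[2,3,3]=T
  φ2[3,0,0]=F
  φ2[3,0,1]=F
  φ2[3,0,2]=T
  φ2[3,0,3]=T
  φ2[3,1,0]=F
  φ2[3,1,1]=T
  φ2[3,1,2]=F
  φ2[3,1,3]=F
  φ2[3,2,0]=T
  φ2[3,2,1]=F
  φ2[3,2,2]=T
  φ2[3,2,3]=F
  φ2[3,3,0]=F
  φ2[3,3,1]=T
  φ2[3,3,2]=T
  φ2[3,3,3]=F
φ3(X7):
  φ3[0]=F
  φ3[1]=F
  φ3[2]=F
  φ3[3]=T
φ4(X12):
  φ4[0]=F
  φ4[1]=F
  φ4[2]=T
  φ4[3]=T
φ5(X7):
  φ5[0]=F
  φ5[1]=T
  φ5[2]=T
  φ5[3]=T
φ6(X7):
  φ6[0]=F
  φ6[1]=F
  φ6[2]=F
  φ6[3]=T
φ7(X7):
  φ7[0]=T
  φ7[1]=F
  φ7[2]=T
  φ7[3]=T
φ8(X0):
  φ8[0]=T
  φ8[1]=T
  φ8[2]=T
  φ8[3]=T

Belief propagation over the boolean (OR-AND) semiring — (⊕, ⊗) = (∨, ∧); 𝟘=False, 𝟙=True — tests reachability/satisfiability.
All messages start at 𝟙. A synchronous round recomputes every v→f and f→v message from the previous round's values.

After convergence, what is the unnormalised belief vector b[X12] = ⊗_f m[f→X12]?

init: all messages = 𝟙 over 4 values
r1 m[φ0→X0] = [T, F, T, T]
r1 m[φ0→X7] = [T, T, T, T]
r1 m[φ1→X9] = [T, T, T, T]
r1 m[φ1→X7] = [F, T, T, T]
r1 m[φ2→X0] = [T, T, T, T]
r1 m[φ2→X12] = [T, T, T, T]
r1 m[φ2→X8] = [T, T, T, T]
r1 m[φ3→X7] = [F, F, F, T]
r1 m[φ4→X12] = [F, F, T, T]
r1 m[φ5→X7] = [F, T, T, T]
r1 m[φ6→X7] = [F, F, F, T]
r1 m[φ7→X7] = [T, F, T, T]
r1 m[φ8→X0] = [T, T, T, T]
r1 m[X0→φ0] = [T, T, T, T]
r1 m[X0→φ2] = [T, T, T, T]
r1 m[X0→φ8] = [T, T, T, T]
r1 m[X9→φ1] = [T, T, T, T]
r1 m[X12→φ2] = [T, T, T, T]
r1 m[X12→φ4] = [T, T, T, T]
r1 m[X7→φ0] = [T, T, T, T]
r1 m[X7→φ1] = [T, T, T, T]
r1 m[X7→φ3] = [T, T, T, T]
r1 m[X7→φ5] = [T, T, T, T]
r1 m[X7→φ6] = [T, T, T, T]
r1 m[X7→φ7] = [T, T, T, T]
r1 m[X8→φ2] = [T, T, T, T]
r2 m[φ0→X0] = [T, F, T, T]
r2 m[φ0→X7] = [T, T, T, T]
r2 m[φ1→X9] = [T, T, T, T]
r2 m[φ1→X7] = [F, T, T, T]
r2 m[φ2→X0] = [T, T, T, T]
r2 m[φ2→X12] = [T, T, T, T]
r2 m[φ2→X8] = [T, T, T, T]
r2 m[φ3→X7] = [F, F, F, T]
r2 m[φ4→X12] = [F, F, T, T]
r2 m[φ5→X7] = [F, T, T, T]
r2 m[φ6→X7] = [F, F, F, T]
r2 m[φ7→X7] = [T, F, T, T]
r2 m[φ8→X0] = [T, T, T, T]
r2 m[X0→φ0] = [T, T, T, T]
r2 m[X0→φ2] = [T, F, T, T]
r2 m[X0→φ8] = [T, F, T, T]
r2 m[X9→φ1] = [T, T, T, T]
r2 m[X12→φ2] = [F, F, T, T]
r2 m[X12→φ4] = [T, T, T, T]
r2 m[X7→φ0] = [F, F, F, T]
r2 m[X7→φ1] = [F, F, F, T]
r2 m[X7→φ3] = [F, F, F, T]
r2 m[X7→φ5] = [F, F, F, T]
r2 m[X7→φ6] = [F, F, F, T]
r2 m[X7→φ7] = [F, F, F, T]
r2 m[X8→φ2] = [T, T, T, T]
r3 m[φ0→X0] = [T, F, F, T]
r3 m[φ0→X7] = [T, T, T, T]
r3 m[φ1→X9] = [F, F, F, T]
r3 m[φ1→X7] = [F, T, T, T]
r3 m[φ2→X0] = [T, T, T, T]
r3 m[φ2→X12] = [T, T, T, T]
r3 m[φ2→X8] = [T, T, T, T]
r3 m[φ3→X7] = [F, F, F, T]
r3 m[φ4→X12] = [F, F, T, T]
r3 m[φ5→X7] = [F, T, T, T]
r3 m[φ6→X7] = [F, F, F, T]
r3 m[φ7→X7] = [T, F, T, T]
r3 m[φ8→X0] = [T, T, T, T]
r3 m[X0→φ0] = [T, T, T, T]
r3 m[X0→φ2] = [T, F, T, T]
r3 m[X0→φ8] = [T, F, T, T]
r3 m[X9→φ1] = [T, T, T, T]
r3 m[X12→φ2] = [F, F, T, T]
r3 m[X12→φ4] = [T, T, T, T]
r3 m[X7→φ0] = [F, F, F, T]
r3 m[X7→φ1] = [F, F, F, T]
r3 m[X7→φ3] = [F, F, F, T]
r3 m[X7→φ5] = [F, F, F, T]
r3 m[X7→φ6] = [F, F, F, T]
r3 m[X7→φ7] = [F, F, F, T]
r3 m[X8→φ2] = [T, T, T, T]
r4 m[φ0→X0] = [T, F, F, T]
r4 m[φ0→X7] = [T, T, T, T]
r4 m[φ1→X9] = [F, F, F, T]
r4 m[φ1→X7] = [F, T, T, T]
r4 m[φ2→X0] = [T, T, T, T]
r4 m[φ2→X12] = [T, T, T, T]
r4 m[φ2→X8] = [T, T, T, T]
r4 m[φ3→X7] = [F, F, F, T]
r4 m[φ4→X12] = [F, F, T, T]
r4 m[φ5→X7] = [F, T, T, T]
r4 m[φ6→X7] = [F, F, F, T]
r4 m[φ7→X7] = [T, F, T, T]
r4 m[φ8→X0] = [T, T, T, T]
r4 m[X0→φ0] = [T, T, T, T]
r4 m[X0→φ2] = [T, F, F, T]
r4 m[X0→φ8] = [T, F, F, T]
r4 m[X9→φ1] = [T, T, T, T]
r4 m[X12→φ2] = [F, F, T, T]
r4 m[X12→φ4] = [T, T, T, T]
r4 m[X7→φ0] = [F, F, F, T]
r4 m[X7→φ1] = [F, F, F, T]
r4 m[X7→φ3] = [F, F, F, T]
r4 m[X7→φ5] = [F, F, F, T]
r4 m[X7→φ6] = [F, F, F, T]
r4 m[X7→φ7] = [F, F, F, T]
r4 m[X8→φ2] = [T, T, T, T]
r5 m[φ0→X0] = [T, F, F, T]
r5 m[φ0→X7] = [T, T, T, T]
r5 m[φ1→X9] = [F, F, F, T]
r5 m[φ1→X7] = [F, T, T, T]
r5 m[φ2→X0] = [T, T, T, T]
r5 m[φ2→X12] = [T, T, T, T]
r5 m[φ2→X8] = [T, T, T, T]
r5 m[φ3→X7] = [F, F, F, T]
r5 m[φ4→X12] = [F, F, T, T]
r5 m[φ5→X7] = [F, T, T, T]
r5 m[φ6→X7] = [F, F, F, T]
r5 m[φ7→X7] = [T, F, T, T]
r5 m[φ8→X0] = [T, T, T, T]
r5 m[X0→φ0] = [T, T, T, T]
r5 m[X0→φ2] = [T, F, F, T]
r5 m[X0→φ8] = [T, F, F, T]
r5 m[X9→φ1] = [T, T, T, T]
r5 m[X12→φ2] = [F, F, T, T]
r5 m[X12→φ4] = [T, T, T, T]
r5 m[X7→φ0] = [F, F, F, T]
r5 m[X7→φ1] = [F, F, F, T]
r5 m[X7→φ3] = [F, F, F, T]
r5 m[X7→φ5] = [F, F, F, T]
r5 m[X7→φ6] = [F, F, F, T]
r5 m[X7→φ7] = [F, F, F, T]
r5 m[X8→φ2] = [T, T, T, T]
fixed point reached at round 5
b[X12] = ⊗ incoming = [F, F, T, T]

b[X12] = [F, F, T, T]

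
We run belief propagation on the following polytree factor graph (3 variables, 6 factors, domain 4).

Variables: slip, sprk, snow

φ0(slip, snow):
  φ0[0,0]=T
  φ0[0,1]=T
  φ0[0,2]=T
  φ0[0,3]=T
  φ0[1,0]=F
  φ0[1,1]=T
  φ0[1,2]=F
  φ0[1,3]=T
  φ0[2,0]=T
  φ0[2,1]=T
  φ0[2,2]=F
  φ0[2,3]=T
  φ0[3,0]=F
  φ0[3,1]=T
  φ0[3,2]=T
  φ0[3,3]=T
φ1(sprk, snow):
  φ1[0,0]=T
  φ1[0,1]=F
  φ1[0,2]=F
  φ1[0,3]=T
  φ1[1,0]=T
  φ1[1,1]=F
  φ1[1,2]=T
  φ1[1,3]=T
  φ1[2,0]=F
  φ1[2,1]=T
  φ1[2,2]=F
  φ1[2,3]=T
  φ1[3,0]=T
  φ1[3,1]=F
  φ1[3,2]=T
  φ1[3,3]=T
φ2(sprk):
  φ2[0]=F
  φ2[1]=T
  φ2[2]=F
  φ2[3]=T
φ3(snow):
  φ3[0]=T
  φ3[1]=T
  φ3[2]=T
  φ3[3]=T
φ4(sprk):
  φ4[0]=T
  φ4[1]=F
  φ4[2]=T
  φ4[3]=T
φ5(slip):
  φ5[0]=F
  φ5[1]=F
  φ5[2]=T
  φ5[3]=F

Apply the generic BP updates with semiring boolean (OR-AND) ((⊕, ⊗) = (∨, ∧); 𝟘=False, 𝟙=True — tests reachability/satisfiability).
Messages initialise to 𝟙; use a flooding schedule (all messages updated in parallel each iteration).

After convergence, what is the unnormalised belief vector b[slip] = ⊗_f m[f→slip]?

b[slip] = [F, F, T, F]

init: all messages = 𝟙 over 4 values
r1 m[φ0→slip] = [T, T, T, T]
r1 m[φ0→snow] = [T, T, T, T]
r1 m[φ1→sprk] = [T, T, T, T]
r1 m[φ1→snow] = [T, T, T, T]
r1 m[φ2→sprk] = [F, T, F, T]
r1 m[φ3→snow] = [T, T, T, T]
r1 m[φ4→sprk] = [T, F, T, T]
r1 m[φ5→slip] = [F, F, T, F]
r1 m[slip→φ0] = [T, T, T, T]
r1 m[slip→φ5] = [T, T, T, T]
r1 m[sprk→φ1] = [T, T, T, T]
r1 m[sprk→φ2] = [T, T, T, T]
r1 m[sprk→φ4] = [T, T, T, T]
r1 m[snow→φ0] = [T, T, T, T]
r1 m[snow→φ1] = [T, T, T, T]
r1 m[snow→φ3] = [T, T, T, T]
r2 m[φ0→slip] = [T, T, T, T]
r2 m[φ0→snow] = [T, T, T, T]
r2 m[φ1→sprk] = [T, T, T, T]
r2 m[φ1→snow] = [T, T, T, T]
r2 m[φ2→sprk] = [F, T, F, T]
r2 m[φ3→snow] = [T, T, T, T]
r2 m[φ4→sprk] = [T, F, T, T]
r2 m[φ5→slip] = [F, F, T, F]
r2 m[slip→φ0] = [F, F, T, F]
r2 m[slip→φ5] = [T, T, T, T]
r2 m[sprk→φ1] = [F, F, F, T]
r2 m[sprk→φ2] = [T, F, T, T]
r2 m[sprk→φ4] = [F, T, F, T]
r2 m[snow→φ0] = [T, T, T, T]
r2 m[snow→φ1] = [T, T, T, T]
r2 m[snow→φ3] = [T, T, T, T]
r3 m[φ0→slip] = [T, T, T, T]
r3 m[φ0→snow] = [T, T, F, T]
r3 m[φ1→sprk] = [T, T, T, T]
r3 m[φ1→snow] = [T, F, T, T]
r3 m[φ2→sprk] = [F, T, F, T]
r3 m[φ3→snow] = [T, T, T, T]
r3 m[φ4→sprk] = [T, F, T, T]
r3 m[φ5→slip] = [F, F, T, F]
r3 m[slip→φ0] = [F, F, T, F]
r3 m[slip→φ5] = [T, T, T, T]
r3 m[sprk→φ1] = [F, F, F, T]
r3 m[sprk→φ2] = [T, F, T, T]
r3 m[sprk→φ4] = [F, T, F, T]
r3 m[snow→φ0] = [T, T, T, T]
r3 m[snow→φ1] = [T, T, T, T]
r3 m[snow→φ3] = [T, T, T, T]
r4 m[φ0→slip] = [T, T, T, T]
r4 m[φ0→snow] = [T, T, F, T]
r4 m[φ1→sprk] = [T, T, T, T]
r4 m[φ1→snow] = [T, F, T, T]
r4 m[φ2→sprk] = [F, T, F, T]
r4 m[φ3→snow] = [T, T, T, T]
r4 m[φ4→sprk] = [T, F, T, T]
r4 m[φ5→slip] = [F, F, T, F]
r4 m[slip→φ0] = [F, F, T, F]
r4 m[slip→φ5] = [T, T, T, T]
r4 m[sprk→φ1] = [F, F, F, T]
r4 m[sprk→φ2] = [T, F, T, T]
r4 m[sprk→φ4] = [F, T, F, T]
r4 m[snow→φ0] = [T, F, T, T]
r4 m[snow→φ1] = [T, T, F, T]
r4 m[snow→φ3] = [T, F, F, T]
r5 m[φ0→slip] = [T, T, T, T]
r5 m[φ0→snow] = [T, T, F, T]
r5 m[φ1→sprk] = [T, T, T, T]
r5 m[φ1→snow] = [T, F, T, T]
r5 m[φ2→sprk] = [F, T, F, T]
r5 m[φ3→snow] = [T, T, T, T]
r5 m[φ4→sprk] = [T, F, T, T]
r5 m[φ5→slip] = [F, F, T, F]
r5 m[slip→φ0] = [F, F, T, F]
r5 m[slip→φ5] = [T, T, T, T]
r5 m[sprk→φ1] = [F, F, F, T]
r5 m[sprk→φ2] = [T, F, T, T]
r5 m[sprk→φ4] = [F, T, F, T]
r5 m[snow→φ0] = [T, F, T, T]
r5 m[snow→φ1] = [T, T, F, T]
r5 m[snow→φ3] = [T, F, F, T]
fixed point reached at round 5
b[slip] = ⊗ incoming = [F, F, T, F]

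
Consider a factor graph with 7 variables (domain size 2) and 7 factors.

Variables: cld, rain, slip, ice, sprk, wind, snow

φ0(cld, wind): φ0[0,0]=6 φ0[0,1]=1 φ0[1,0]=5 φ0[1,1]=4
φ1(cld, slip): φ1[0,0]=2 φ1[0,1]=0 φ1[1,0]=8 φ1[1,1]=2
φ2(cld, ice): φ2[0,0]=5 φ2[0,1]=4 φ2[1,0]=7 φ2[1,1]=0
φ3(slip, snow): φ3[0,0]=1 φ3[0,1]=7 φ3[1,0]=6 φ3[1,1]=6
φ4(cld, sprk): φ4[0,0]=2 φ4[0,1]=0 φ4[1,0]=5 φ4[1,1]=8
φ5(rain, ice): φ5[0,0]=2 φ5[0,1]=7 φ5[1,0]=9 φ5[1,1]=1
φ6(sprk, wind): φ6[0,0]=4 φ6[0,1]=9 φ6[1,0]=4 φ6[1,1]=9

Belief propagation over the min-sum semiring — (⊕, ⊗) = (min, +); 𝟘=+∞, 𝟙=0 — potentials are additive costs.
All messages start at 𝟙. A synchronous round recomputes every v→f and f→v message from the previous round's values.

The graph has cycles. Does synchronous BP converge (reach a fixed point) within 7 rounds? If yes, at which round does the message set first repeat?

init: all messages = 𝟙 over 2 values
r1 m[φ0→cld] = [1, 4]
r1 m[φ0→wind] = [5, 1]
r1 m[φ1→cld] = [0, 2]
r1 m[φ1→slip] = [2, 0]
r1 m[φ2→cld] = [4, 0]
r1 m[φ2→ice] = [5, 0]
r1 m[φ3→slip] = [1, 6]
r1 m[φ3→snow] = [1, 6]
r1 m[φ4→cld] = [0, 5]
r1 m[φ4→sprk] = [2, 0]
r1 m[φ5→rain] = [2, 1]
r1 m[φ5→ice] = [2, 1]
r1 m[φ6→sprk] = [4, 4]
r1 m[φ6→wind] = [4, 9]
r1 m[cld→φ0] = [0, 0]
r1 m[cld→φ1] = [0, 0]
r1 m[cld→φ2] = [0, 0]
r1 m[cld→φ4] = [0, 0]
r1 m[rain→φ5] = [0, 0]
r1 m[slip→φ1] = [0, 0]
r1 m[slip→φ3] = [0, 0]
r1 m[ice→φ2] = [0, 0]
r1 m[ice→φ5] = [0, 0]
r1 m[sprk→φ4] = [0, 0]
r1 m[sprk→φ6] = [0, 0]
r1 m[wind→φ0] = [0, 0]
r1 m[wind→φ6] = [0, 0]
r1 m[snow→φ3] = [0, 0]
r2 m[φ0→cld] = [1, 4]
r2 m[φ0→wind] = [5, 1]
r2 m[φ1→cld] = [0, 2]
r2 m[φ1→slip] = [2, 0]
r2 m[φ2→cld] = [4, 0]
r2 m[φ2→ice] = [5, 0]
r2 m[φ3→slip] = [1, 6]
r2 m[φ3→snow] = [1, 6]
r2 m[φ4→cld] = [0, 5]
r2 m[φ4→sprk] = [2, 0]
r2 m[φ5→rain] = [2, 1]
r2 m[φ5→ice] = [2, 1]
r2 m[φ6→sprk] = [4, 4]
r2 m[φ6→wind] = [4, 9]
r2 m[cld→φ0] = [4, 7]
r2 m[cld→φ1] = [5, 9]
r2 m[cld→φ2] = [1, 11]
r2 m[cld→φ4] = [5, 6]
r2 m[rain→φ5] = [0, 0]
r2 m[slip→φ1] = [1, 6]
r2 m[slip→φ3] = [2, 0]
r2 m[ice→φ2] = [2, 1]
r2 m[ice→φ5] = [5, 0]
r2 m[sprk→φ4] = [4, 4]
r2 m[sprk→φ6] = [2, 0]
r2 m[wind→φ0] = [4, 9]
r2 m[wind→φ6] = [5, 1]
r2 m[snow→φ3] = [0, 0]
r3 m[φ0→cld] = [10, 9]
r3 m[φ0→wind] = [10, 5]
r3 m[φ1→cld] = [3, 8]
r3 m[φ1→slip] = [7, 5]
r3 m[φ2→cld] = [5, 1]
r3 m[φ2→ice] = [6, 5]
r3 m[φ3→slip] = [1, 6]
r3 m[φ3→snow] = [3, 6]
r3 m[φ4→cld] = [4, 9]
r3 m[φ4→sprk] = [7, 5]
r3 m[φ5→rain] = [7, 1]
r3 m[φ5→ice] = [2, 1]
r3 m[φ6→sprk] = [9, 9]
r3 m[φ6→wind] = [4, 9]
r3 m[cld→φ0] = [4, 7]
r3 m[cld→φ1] = [5, 9]
r3 m[cld→φ2] = [1, 11]
r3 m[cld→φ4] = [5, 6]
r3 m[rain→φ5] = [0, 0]
r3 m[slip→φ1] = [1, 6]
r3 m[slip→φ3] = [2, 0]
r3 m[ice→φ2] = [2, 1]
r3 m[ice→φ5] = [5, 0]
r3 m[sprk→φ4] = [4, 4]
r3 m[sprk→φ6] = [2, 0]
r3 m[wind→φ0] = [4, 9]
r3 m[wind→φ6] = [5, 1]
r3 m[snow→φ3] = [0, 0]
r4 m[φ0→cld] = [10, 9]
r4 m[φ0→wind] = [10, 5]
r4 m[φ1→cld] = [3, 8]
r4 m[φ1→slip] = [7, 5]
r4 m[φ2→cld] = [5, 1]
r4 m[φ2→ice] = [6, 5]
r4 m[φ3→slip] = [1, 6]
r4 m[φ3→snow] = [3, 6]
r4 m[φ4→cld] = [4, 9]
r4 m[φ4→sprk] = [7, 5]
r4 m[φ5→rain] = [7, 1]
r4 m[φ5→ice] = [2, 1]
r4 m[φ6→sprk] = [9, 9]
r4 m[φ6→wind] = [4, 9]
r4 m[cld→φ0] = [12, 18]
r4 m[cld→φ1] = [19, 19]
r4 m[cld→φ2] = [17, 26]
r4 m[cld→φ4] = [18, 18]
r4 m[rain→φ5] = [0, 0]
r4 m[slip→φ1] = [1, 6]
r4 m[slip→φ3] = [7, 5]
r4 m[ice→φ2] = [2, 1]
r4 m[ice→φ5] = [6, 5]
r4 m[sprk→φ4] = [9, 9]
r4 m[sprk→φ6] = [7, 5]
r4 m[wind→φ0] = [4, 9]
r4 m[wind→φ6] = [10, 5]
r4 m[snow→φ3] = [0, 0]
r5 m[φ0→cld] = [10, 9]
r5 m[φ0→wind] = [18, 13]
r5 m[φ1→cld] = [3, 8]
r5 m[φ1→slip] = [21, 19]
r5 m[φ2→cld] = [5, 1]
r5 m[φ2→ice] = [22, 21]
r5 m[φ3→slip] = [1, 6]
r5 m[φ3→snow] = [8, 11]
r5 m[φ4→cld] = [9, 14]
r5 m[φ4→sprk] = [20, 18]
r5 m[φ5→rain] = [8, 6]
r5 m[φ5→ice] = [2, 1]
r5 m[φ6→sprk] = [14, 14]
r5 m[φ6→wind] = [9, 14]
r5 m[cld→φ0] = [12, 18]
r5 m[cld→φ1] = [19, 19]
r5 m[cld→φ2] = [17, 26]
r5 m[cld→φ4] = [18, 18]
r5 m[rain→φ5] = [0, 0]
r5 m[slip→φ1] = [1, 6]
r5 m[slip→φ3] = [7, 5]
r5 m[ice→φ2] = [2, 1]
r5 m[ice→φ5] = [6, 5]
r5 m[sprk→φ4] = [9, 9]
r5 m[sprk→φ6] = [7, 5]
r5 m[wind→φ0] = [4, 9]
r5 m[wind→φ6] = [10, 5]
r5 m[snow→φ3] = [0, 0]
r6 m[φ0→cld] = [10, 9]
r6 m[φ0→wind] = [18, 13]
r6 m[φ1→cld] = [3, 8]
r6 m[φ1→slip] = [21, 19]
r6 m[φ2→cld] = [5, 1]
r6 m[φ2→ice] = [22, 21]
r6 m[φ3→slip] = [1, 6]
r6 m[φ3→snow] = [8, 11]
r6 m[φ4→cld] = [9, 14]
r6 m[φ4→sprk] = [20, 18]
r6 m[φ5→rain] = [8, 6]
r6 m[φ5→ice] = [2, 1]
r6 m[φ6→sprk] = [14, 14]
r6 m[φ6→wind] = [9, 14]
r6 m[cld→φ0] = [17, 23]
r6 m[cld→φ1] = [24, 24]
r6 m[cld→φ2] = [22, 31]
r6 m[cld→φ4] = [18, 18]
r6 m[rain→φ5] = [0, 0]
r6 m[slip→φ1] = [1, 6]
r6 m[slip→φ3] = [21, 19]
r6 m[ice→φ2] = [2, 1]
r6 m[ice→φ5] = [22, 21]
r6 m[sprk→φ4] = [14, 14]
r6 m[sprk→φ6] = [20, 18]
r6 m[wind→φ0] = [9, 14]
r6 m[wind→φ6] = [18, 13]
r6 m[snow→φ3] = [0, 0]
r7 m[φ0→cld] = [15, 14]
r7 m[φ0→wind] = [23, 18]
r7 m[φ1→cld] = [3, 8]
r7 m[φ1→slip] = [26, 24]
r7 m[φ2→cld] = [5, 1]
r7 m[φ2→ice] = [27, 26]
r7 m[φ3→slip] = [1, 6]
r7 m[φ3→snow] = [22, 25]
r7 m[φ4→cld] = [14, 19]
r7 m[φ4→sprk] = [20, 18]
r7 m[φ5→rain] = [24, 22]
r7 m[φ5→ice] = [2, 1]
r7 m[φ6→sprk] = [22, 22]
r7 m[φ6→wind] = [22, 27]
r7 m[cld→φ0] = [17, 23]
r7 m[cld→φ1] = [24, 24]
r7 m[cld→φ2] = [22, 31]
r7 m[cld→φ4] = [18, 18]
r7 m[rain→φ5] = [0, 0]
r7 m[slip→φ1] = [1, 6]
r7 m[slip→φ3] = [21, 19]
r7 m[ice→φ2] = [2, 1]
r7 m[ice→φ5] = [22, 21]
r7 m[sprk→φ4] = [14, 14]
r7 m[sprk→φ6] = [20, 18]
r7 m[wind→φ0] = [9, 14]
r7 m[wind→φ6] = [18, 13]
r7 m[snow→φ3] = [0, 0]
no fixed point within 7 rounds

NOT CONVERGED within 7 rounds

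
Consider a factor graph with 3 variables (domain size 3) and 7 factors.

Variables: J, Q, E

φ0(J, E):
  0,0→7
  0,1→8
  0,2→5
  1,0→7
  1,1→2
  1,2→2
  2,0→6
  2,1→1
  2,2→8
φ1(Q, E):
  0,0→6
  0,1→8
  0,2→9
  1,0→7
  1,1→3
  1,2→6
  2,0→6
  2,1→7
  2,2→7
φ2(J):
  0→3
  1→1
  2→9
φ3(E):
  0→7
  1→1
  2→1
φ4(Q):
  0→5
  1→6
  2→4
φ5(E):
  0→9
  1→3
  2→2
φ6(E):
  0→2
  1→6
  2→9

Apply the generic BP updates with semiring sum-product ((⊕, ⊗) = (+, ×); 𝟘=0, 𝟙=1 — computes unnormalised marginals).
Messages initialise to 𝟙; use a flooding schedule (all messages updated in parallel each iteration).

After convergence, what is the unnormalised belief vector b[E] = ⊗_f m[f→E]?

init: all messages = 𝟙 over 3 values
r1 m[φ0→J] = [20, 11, 15]
r1 m[φ0→E] = [20, 11, 15]
r1 m[φ1→Q] = [23, 16, 20]
r1 m[φ1→E] = [19, 18, 22]
r1 m[φ2→J] = [3, 1, 9]
r1 m[φ3→E] = [7, 1, 1]
r1 m[φ4→Q] = [5, 6, 4]
r1 m[φ5→E] = [9, 3, 2]
r1 m[φ6→E] = [2, 6, 9]
r1 m[J→φ0] = [1, 1, 1]
r1 m[J→φ2] = [1, 1, 1]
r1 m[Q→φ1] = [1, 1, 1]
r1 m[Q→φ4] = [1, 1, 1]
r1 m[E→φ0] = [1, 1, 1]
r1 m[E→φ1] = [1, 1, 1]
r1 m[E→φ3] = [1, 1, 1]
r1 m[E→φ5] = [1, 1, 1]
r1 m[E→φ6] = [1, 1, 1]
r2 m[φ0→J] = [20, 11, 15]
r2 m[φ0→E] = [20, 11, 15]
r2 m[φ1→Q] = [23, 16, 20]
r2 m[φ1→E] = [19, 18, 22]
r2 m[φ2→J] = [3, 1, 9]
r2 m[φ3→E] = [7, 1, 1]
r2 m[φ4→Q] = [5, 6, 4]
r2 m[φ5→E] = [9, 3, 2]
r2 m[φ6→E] = [2, 6, 9]
r2 m[J→φ0] = [3, 1, 9]
r2 m[J→φ2] = [20, 11, 15]
r2 m[Q→φ1] = [5, 6, 4]
r2 m[Q→φ4] = [23, 16, 20]
r2 m[E→φ0] = [2394, 324, 396]
r2 m[E→φ1] = [2520, 198, 270]
r2 m[E→φ3] = [6840, 3564, 5940]
r2 m[E→φ5] = [5320, 1188, 2970]
r2 m[E→φ6] = [23940, 594, 660]
r3 m[φ0→J] = [21330, 18198, 17856]
r3 m[φ0→E] = [82, 35, 89]
r3 m[φ1→Q] = [19134, 19854, 18396]
r3 m[φ1→E] = [96, 86, 109]
r3 m[φ2→J] = [3, 1, 9]
r3 m[φ3→E] = [7, 1, 1]
r3 m[φ4→Q] = [5, 6, 4]
r3 m[φ5→E] = [9, 3, 2]
r3 m[φ6→E] = [2, 6, 9]
r3 m[J→φ0] = [3, 1, 9]
r3 m[J→φ2] = [20, 11, 15]
r3 m[Q→φ1] = [5, 6, 4]
r3 m[Q→φ4] = [23, 16, 20]
r3 m[E→φ0] = [2394, 324, 396]
r3 m[E→φ1] = [2520, 198, 270]
r3 m[E→φ3] = [6840, 3564, 5940]
r3 m[E→φ5] = [5320, 1188, 2970]
r3 m[E→φ6] = [23940, 594, 660]
r4 m[φ0→J] = [21330, 18198, 17856]
r4 m[φ0→E] = [82, 35, 89]
r4 m[φ1→Q] = [19134, 19854, 18396]
r4 m[φ1→E] = [96, 86, 109]
r4 m[φ2→J] = [3, 1, 9]
r4 m[φ3→E] = [7, 1, 1]
r4 m[φ4→Q] = [5, 6, 4]
r4 m[φ5→E] = [9, 3, 2]
r4 m[φ6→E] = [2, 6, 9]
r4 m[J→φ0] = [3, 1, 9]
r4 m[J→φ2] = [21330, 18198, 17856]
r4 m[Q→φ1] = [5, 6, 4]
r4 m[Q→φ4] = [19134, 19854, 18396]
r4 m[E→φ0] = [12096, 1548, 1962]
r4 m[E→φ1] = [10332, 630, 1602]
r4 m[E→φ3] = [141696, 54180, 174618]
r4 m[E→φ5] = [110208, 18060, 87309]
r4 m[E→φ6] = [495936, 9030, 19402]
r5 m[φ0→J] = [106866, 91692, 89820]
r5 m[φ0→E] = [82, 35, 89]
r5 m[φ1→Q] = [81450, 83826, 77616]
r5 m[φ1→E] = [96, 86, 109]
r5 m[φ2→J] = [3, 1, 9]
r5 m[φ3→E] = [7, 1, 1]
r5 m[φ4→Q] = [5, 6, 4]
r5 m[φ5→E] = [9, 3, 2]
r5 m[φ6→E] = [2, 6, 9]
r5 m[J→φ0] = [3, 1, 9]
r5 m[J→φ2] = [21330, 18198, 17856]
r5 m[Q→φ1] = [5, 6, 4]
r5 m[Q→φ4] = [19134, 19854, 18396]
r5 m[E→φ0] = [12096, 1548, 1962]
r5 m[E→φ1] = [10332, 630, 1602]
r5 m[E→φ3] = [141696, 54180, 174618]
r5 m[E→φ5] = [110208, 18060, 87309]
r5 m[E→φ6] = [495936, 9030, 19402]
r6 m[φ0→J] = [106866, 91692, 89820]
r6 m[φ0→E] = [82, 35, 89]
r6 m[φ1→Q] = [81450, 83826, 77616]
r6 m[φ1→E] = [96, 86, 109]
r6 m[φ2→J] = [3, 1, 9]
r6 m[φ3→E] = [7, 1, 1]
r6 m[φ4→Q] = [5, 6, 4]
r6 m[φ5→E] = [9, 3, 2]
r6 m[φ6→E] = [2, 6, 9]
r6 m[J→φ0] = [3, 1, 9]
r6 m[J→φ2] = [106866, 91692, 89820]
r6 m[Q→φ1] = [5, 6, 4]
r6 m[Q→φ4] = [81450, 83826, 77616]
r6 m[E→φ0] = [12096, 1548, 1962]
r6 m[E→φ1] = [10332, 630, 1602]
r6 m[E→φ3] = [141696, 54180, 174618]
r6 m[E→φ5] = [110208, 18060, 87309]
r6 m[E→φ6] = [495936, 9030, 19402]
r7 m[φ0→J] = [106866, 91692, 89820]
r7 m[φ0→E] = [82, 35, 89]
r7 m[φ1→Q] = [81450, 83826, 77616]
r7 m[φ1→E] = [96, 86, 109]
r7 m[φ2→J] = [3, 1, 9]
r7 m[φ3→E] = [7, 1, 1]
r7 m[φ4→Q] = [5, 6, 4]
r7 m[φ5→E] = [9, 3, 2]
r7 m[φ6→E] = [2, 6, 9]
r7 m[J→φ0] = [3, 1, 9]
r7 m[J→φ2] = [106866, 91692, 89820]
r7 m[Q→φ1] = [5, 6, 4]
r7 m[Q→φ4] = [81450, 83826, 77616]
r7 m[E→φ0] = [12096, 1548, 1962]
r7 m[E→φ1] = [10332, 630, 1602]
r7 m[E→φ3] = [141696, 54180, 174618]
r7 m[E→φ5] = [110208, 18060, 87309]
r7 m[E→φ6] = [495936, 9030, 19402]
fixed point reached at round 7
b[E] = ⊗ incoming = [991872, 54180, 174618]

b[E] = [991872, 54180, 174618]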